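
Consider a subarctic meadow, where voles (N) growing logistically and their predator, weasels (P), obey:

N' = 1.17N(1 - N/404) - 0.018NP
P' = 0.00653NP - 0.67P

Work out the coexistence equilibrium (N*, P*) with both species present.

N* ≈ 103, P* ≈ 48.5

From dP/dt = 0 with P > 0: 0.00653N* = 0.67, so N* = 103.
Substitute into dN/dt = 0: 1.17(1 - 103/404) = 0.018P*.
The bracket is 0.746, giving P* = 0.873/0.018 = 48.5.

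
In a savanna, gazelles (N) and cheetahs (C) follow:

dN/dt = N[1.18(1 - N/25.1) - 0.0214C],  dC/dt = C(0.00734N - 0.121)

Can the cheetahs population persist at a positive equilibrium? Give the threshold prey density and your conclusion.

Threshold N = 16.5; K > 16.5, so yes, the predator persists.

The predator equation gives dC/dt > 0 only when N > 0.121/0.00734 = 16.5.
Without the predator, N → K = 25.1. Since 25.1 > 16.5, the predator can invade and persist.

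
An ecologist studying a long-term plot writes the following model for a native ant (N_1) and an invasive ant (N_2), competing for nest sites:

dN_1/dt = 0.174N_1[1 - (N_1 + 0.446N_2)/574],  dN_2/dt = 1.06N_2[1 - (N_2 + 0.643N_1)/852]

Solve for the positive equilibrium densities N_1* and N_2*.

Setting both brackets to zero gives the nullclines N_1 + 0.446N_2 = 574 and 0.643N_1 + N_2 = 852.
Substituting N_2 = 852 - 0.643N_1 into the first: N_1(1 - 0.446·0.643) = 574 - 0.446·852.
So N_1* = 194/0.713 = 272, and then N_2* = 852 - 0.643·272 = 677.

N_1* ≈ 272, N_2* ≈ 677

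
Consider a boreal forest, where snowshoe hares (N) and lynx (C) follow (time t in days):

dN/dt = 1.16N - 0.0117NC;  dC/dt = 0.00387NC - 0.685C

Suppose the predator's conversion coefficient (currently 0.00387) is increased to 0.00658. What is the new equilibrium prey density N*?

N* ≈ 104

At the interior fixed point, setting dC/dt = 0 with C > 0 fixes N* = (predator death rate)/(NC coefficient) — independent of the other coefficients.
With the change, N* = 0.685/0.00658 = 104; it falls from 177.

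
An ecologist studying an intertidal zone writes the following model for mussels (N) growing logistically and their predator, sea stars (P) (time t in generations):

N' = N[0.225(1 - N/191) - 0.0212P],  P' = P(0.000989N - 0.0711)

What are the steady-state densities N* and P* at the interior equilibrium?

N* ≈ 71.9, P* ≈ 6.62

From dP/dt = 0 with P > 0: 0.000989N* = 0.0711, so N* = 71.9.
Substitute into dN/dt = 0: 0.225(1 - 71.9/191) = 0.0212P*.
The bracket is 0.624, giving P* = 0.14/0.0212 = 6.62.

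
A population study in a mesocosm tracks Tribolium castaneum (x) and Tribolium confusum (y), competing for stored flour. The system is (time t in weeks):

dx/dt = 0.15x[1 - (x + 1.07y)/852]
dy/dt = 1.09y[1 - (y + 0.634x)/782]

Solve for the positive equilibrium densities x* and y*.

x* ≈ 47.4, y* ≈ 752

Setting both brackets to zero gives the nullclines x + 1.07y = 852 and 0.634x + y = 782.
Substituting y = 782 - 0.634x into the first: x(1 - 1.07·0.634) = 852 - 1.07·782.
So x* = 15.3/0.322 = 47.4, and then y* = 782 - 0.634·47.4 = 752.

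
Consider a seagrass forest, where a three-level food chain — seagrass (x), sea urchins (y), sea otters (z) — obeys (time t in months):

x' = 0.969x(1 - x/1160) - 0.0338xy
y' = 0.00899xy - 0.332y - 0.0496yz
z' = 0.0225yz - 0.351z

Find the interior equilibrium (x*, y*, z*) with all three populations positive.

From dz/dt = 0: 0.0225y* = 0.351, so y* = 15.6.
From dx/dt = 0: 0.969(1 - x*/1160) = 0.0338·15.6, giving x* = 1160·(1 - 0.544) = 529.
From dy/dt = 0: 0.00899·529 - 0.332 = 0.0496z*, so z* = 4.42/0.0496 = 89.1.

x* ≈ 529, y* ≈ 15.6, z* ≈ 89.1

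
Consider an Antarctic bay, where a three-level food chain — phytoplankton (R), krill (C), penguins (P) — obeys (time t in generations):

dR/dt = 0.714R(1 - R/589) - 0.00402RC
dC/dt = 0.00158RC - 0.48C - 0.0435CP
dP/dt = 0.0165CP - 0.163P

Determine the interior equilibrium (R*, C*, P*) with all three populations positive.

From dP/dt = 0: 0.0165C* = 0.163, so C* = 9.88.
From dR/dt = 0: 0.714(1 - R*/589) = 0.00402·9.88, giving R* = 589·(1 - 0.0556) = 556.
From dC/dt = 0: 0.00158·556 - 0.48 = 0.0435P*, so P* = 0.399/0.0435 = 9.17.

R* ≈ 556, C* ≈ 9.88, P* ≈ 9.17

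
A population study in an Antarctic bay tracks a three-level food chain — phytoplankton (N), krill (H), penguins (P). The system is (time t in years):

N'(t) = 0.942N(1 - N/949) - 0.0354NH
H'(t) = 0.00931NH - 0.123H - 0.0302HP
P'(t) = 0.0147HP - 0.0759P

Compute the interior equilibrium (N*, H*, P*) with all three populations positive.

From dP/dt = 0: 0.0147H* = 0.0759, so H* = 5.16.
From dN/dt = 0: 0.942(1 - N*/949) = 0.0354·5.16, giving N* = 949·(1 - 0.194) = 765.
From dH/dt = 0: 0.00931·765 - 0.123 = 0.0302P*, so P* = 7/0.0302 = 232.

N* ≈ 765, H* ≈ 5.16, P* ≈ 232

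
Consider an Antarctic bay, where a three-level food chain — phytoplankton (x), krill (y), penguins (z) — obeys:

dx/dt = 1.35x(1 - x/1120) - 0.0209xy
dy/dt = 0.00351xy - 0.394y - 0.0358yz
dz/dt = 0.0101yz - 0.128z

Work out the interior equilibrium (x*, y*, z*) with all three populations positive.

From dz/dt = 0: 0.0101y* = 0.128, so y* = 12.7.
From dx/dt = 0: 1.35(1 - x*/1120) = 0.0209·12.7, giving x* = 1120·(1 - 0.196) = 900.
From dy/dt = 0: 0.00351·900 - 0.394 = 0.0358z*, so z* = 2.77/0.0358 = 77.3.

x* ≈ 900, y* ≈ 12.7, z* ≈ 77.3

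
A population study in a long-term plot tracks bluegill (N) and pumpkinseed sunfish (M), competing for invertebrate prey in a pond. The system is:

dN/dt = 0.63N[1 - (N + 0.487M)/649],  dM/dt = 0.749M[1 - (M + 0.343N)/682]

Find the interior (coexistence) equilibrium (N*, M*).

N* ≈ 380, M* ≈ 552

Setting both brackets to zero gives the nullclines N + 0.487M = 649 and 0.343N + M = 682.
Substituting M = 682 - 0.343N into the first: N(1 - 0.487·0.343) = 649 - 0.487·682.
So N* = 317/0.833 = 380, and then M* = 682 - 0.343·380 = 552.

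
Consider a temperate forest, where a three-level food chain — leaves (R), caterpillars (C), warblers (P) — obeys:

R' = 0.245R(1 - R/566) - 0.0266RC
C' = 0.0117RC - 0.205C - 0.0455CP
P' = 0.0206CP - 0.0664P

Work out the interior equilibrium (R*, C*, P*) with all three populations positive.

From dP/dt = 0: 0.0206C* = 0.0664, so C* = 3.22.
From dR/dt = 0: 0.245(1 - R*/566) = 0.0266·3.22, giving R* = 566·(1 - 0.35) = 368.
From dC/dt = 0: 0.0117·368 - 0.205 = 0.0455P*, so P* = 4.1/0.0455 = 90.1.

R* ≈ 368, C* ≈ 3.22, P* ≈ 90.1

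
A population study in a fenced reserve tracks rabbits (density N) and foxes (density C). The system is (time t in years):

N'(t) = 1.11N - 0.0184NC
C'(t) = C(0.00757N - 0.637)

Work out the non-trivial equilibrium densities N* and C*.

Set dC/dt = 0 with C > 0: 0.00757N - 0.637 = 0, so N* = 0.637/0.00757 = 84.1.
Set dN/dt = 0 with N > 0: 1.11 - 0.0184C = 0, so C* = 1.11/0.0184 = 60.3.

N* ≈ 84.1, C* ≈ 60.3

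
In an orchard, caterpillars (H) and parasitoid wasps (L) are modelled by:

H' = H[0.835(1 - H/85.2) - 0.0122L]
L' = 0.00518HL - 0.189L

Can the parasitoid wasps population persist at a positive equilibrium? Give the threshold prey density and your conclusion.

Threshold H = 36.5; K > 36.5, so yes, the predator persists.

The predator equation gives dL/dt > 0 only when H > 0.189/0.00518 = 36.5.
Without the predator, H → K = 85.2. Since 85.2 > 36.5, the predator can invade and persist.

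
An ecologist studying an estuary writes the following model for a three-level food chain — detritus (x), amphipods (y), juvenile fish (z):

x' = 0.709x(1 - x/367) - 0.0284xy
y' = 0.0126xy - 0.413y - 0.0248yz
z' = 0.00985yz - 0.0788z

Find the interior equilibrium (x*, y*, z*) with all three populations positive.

From dz/dt = 0: 0.00985y* = 0.0788, so y* = 8.
From dx/dt = 0: 0.709(1 - x*/367) = 0.0284·8, giving x* = 367·(1 - 0.32) = 249.
From dy/dt = 0: 0.0126·249 - 0.413 = 0.0248z*, so z* = 2.73/0.0248 = 110.

x* ≈ 249, y* ≈ 8, z* ≈ 110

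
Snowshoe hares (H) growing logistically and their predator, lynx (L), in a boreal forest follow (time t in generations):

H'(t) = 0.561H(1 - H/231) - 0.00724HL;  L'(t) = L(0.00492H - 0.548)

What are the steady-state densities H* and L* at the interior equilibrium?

From dL/dt = 0 with L > 0: 0.00492H* = 0.548, so H* = 111.
Substitute into dH/dt = 0: 0.561(1 - 111/231) = 0.00724L*.
The bracket is 0.518, giving L* = 0.291/0.00724 = 40.1.

H* ≈ 111, L* ≈ 40.1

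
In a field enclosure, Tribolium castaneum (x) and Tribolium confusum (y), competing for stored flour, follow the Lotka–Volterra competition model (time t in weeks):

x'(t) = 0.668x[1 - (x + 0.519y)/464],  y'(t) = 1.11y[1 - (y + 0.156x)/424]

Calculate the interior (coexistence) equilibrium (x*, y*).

Setting both brackets to zero gives the nullclines x + 0.519y = 464 and 0.156x + y = 424.
Substituting y = 424 - 0.156x into the first: x(1 - 0.519·0.156) = 464 - 0.519·424.
So x* = 244/0.919 = 265, and then y* = 424 - 0.156·265 = 383.

x* ≈ 265, y* ≈ 383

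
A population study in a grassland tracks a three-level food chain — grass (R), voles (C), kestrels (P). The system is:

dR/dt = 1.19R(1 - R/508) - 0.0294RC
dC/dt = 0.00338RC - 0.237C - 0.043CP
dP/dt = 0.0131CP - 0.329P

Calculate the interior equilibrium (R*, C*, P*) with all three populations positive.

From dP/dt = 0: 0.0131C* = 0.329, so C* = 25.1.
From dR/dt = 0: 1.19(1 - R*/508) = 0.0294·25.1, giving R* = 508·(1 - 0.62) = 193.
From dC/dt = 0: 0.00338·193 - 0.237 = 0.043P*, so P* = 0.415/0.043 = 9.64.

R* ≈ 193, C* ≈ 25.1, P* ≈ 9.64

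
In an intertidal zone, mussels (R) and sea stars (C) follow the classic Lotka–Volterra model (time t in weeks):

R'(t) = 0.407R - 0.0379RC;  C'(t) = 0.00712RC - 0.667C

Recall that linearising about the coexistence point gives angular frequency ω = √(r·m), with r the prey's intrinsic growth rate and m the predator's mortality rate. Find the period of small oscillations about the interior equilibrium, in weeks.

T ≈ 12.1 weeks

Here r = 0.407 and m = 0.667, so r·m = 0.271.
ω = √0.271 = 0.521 per week, hence T = 2π/ω ≈ 12.1 weeks.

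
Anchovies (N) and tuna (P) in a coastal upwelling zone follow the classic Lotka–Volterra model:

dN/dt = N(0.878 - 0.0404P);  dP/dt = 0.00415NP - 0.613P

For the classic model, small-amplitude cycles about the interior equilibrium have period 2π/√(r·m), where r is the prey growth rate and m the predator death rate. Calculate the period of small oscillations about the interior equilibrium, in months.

T ≈ 8.56 months

Here r = 0.878 and m = 0.613, so r·m = 0.538.
ω = √0.538 = 0.734 per month, hence T = 2π/ω ≈ 8.56 months.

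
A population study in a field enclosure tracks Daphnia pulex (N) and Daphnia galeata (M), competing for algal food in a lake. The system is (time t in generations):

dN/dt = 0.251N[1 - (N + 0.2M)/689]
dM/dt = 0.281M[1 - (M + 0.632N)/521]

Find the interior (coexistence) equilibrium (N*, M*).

Setting both brackets to zero gives the nullclines N + 0.2M = 689 and 0.632N + M = 521.
Substituting M = 521 - 0.632N into the first: N(1 - 0.2·0.632) = 689 - 0.2·521.
So N* = 585/0.874 = 669, and then M* = 521 - 0.632·669 = 97.9.

N* ≈ 669, M* ≈ 97.9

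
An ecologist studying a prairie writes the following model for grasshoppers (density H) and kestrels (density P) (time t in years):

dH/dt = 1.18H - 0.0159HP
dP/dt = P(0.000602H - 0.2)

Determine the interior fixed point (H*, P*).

H* ≈ 332, P* ≈ 74.2

Set dP/dt = 0 with P > 0: 0.000602H - 0.2 = 0, so H* = 0.2/0.000602 = 332.
Set dH/dt = 0 with H > 0: 1.18 - 0.0159P = 0, so P* = 1.18/0.0159 = 74.2.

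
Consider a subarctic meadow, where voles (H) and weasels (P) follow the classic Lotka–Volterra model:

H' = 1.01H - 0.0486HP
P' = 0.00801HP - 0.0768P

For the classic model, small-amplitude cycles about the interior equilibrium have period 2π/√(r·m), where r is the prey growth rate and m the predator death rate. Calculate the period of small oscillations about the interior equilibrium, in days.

T ≈ 22.6 days

Here r = 1.01 and m = 0.0768, so r·m = 0.0776.
ω = √0.0776 = 0.279 per day, hence T = 2π/ω ≈ 22.6 days.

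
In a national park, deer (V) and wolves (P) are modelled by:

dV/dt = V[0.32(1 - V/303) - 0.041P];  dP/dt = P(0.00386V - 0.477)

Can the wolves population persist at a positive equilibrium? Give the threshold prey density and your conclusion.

The predator equation gives dP/dt > 0 only when V > 0.477/0.00386 = 124.
Without the predator, V → K = 303. Since 303 > 124, the predator can invade and persist.

Threshold V = 124; K > 124, so yes, the predator persists.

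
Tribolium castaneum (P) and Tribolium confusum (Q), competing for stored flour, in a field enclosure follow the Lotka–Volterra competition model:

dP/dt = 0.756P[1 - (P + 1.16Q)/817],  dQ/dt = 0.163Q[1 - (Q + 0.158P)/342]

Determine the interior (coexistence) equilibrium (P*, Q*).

Setting both brackets to zero gives the nullclines P + 1.16Q = 817 and 0.158P + Q = 342.
Substituting Q = 342 - 0.158P into the first: P(1 - 1.16·0.158) = 817 - 1.16·342.
So P* = 420/0.817 = 515, and then Q* = 342 - 0.158·515 = 261.

P* ≈ 515, Q* ≈ 261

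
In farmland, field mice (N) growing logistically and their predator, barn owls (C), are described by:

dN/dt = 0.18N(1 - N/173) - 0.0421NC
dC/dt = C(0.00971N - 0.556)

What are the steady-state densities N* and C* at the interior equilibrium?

N* ≈ 57.3, C* ≈ 2.86

From dC/dt = 0 with C > 0: 0.00971N* = 0.556, so N* = 57.3.
Substitute into dN/dt = 0: 0.18(1 - 57.3/173) = 0.0421C*.
The bracket is 0.669, giving C* = 0.12/0.0421 = 2.86.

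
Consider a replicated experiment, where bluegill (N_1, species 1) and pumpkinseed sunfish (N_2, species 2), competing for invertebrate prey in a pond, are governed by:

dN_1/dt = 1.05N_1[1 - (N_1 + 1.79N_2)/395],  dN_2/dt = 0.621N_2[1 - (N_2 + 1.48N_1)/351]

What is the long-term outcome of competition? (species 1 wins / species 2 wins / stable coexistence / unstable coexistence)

Compare the nullcline intercepts: K1/α12 = 395/1.79 = 221 < K2 = 351; K2/α21 = 351/1.48 = 237 < K1 = 395.
Since both are reversed, neither can invade when rare; the interior point is a saddle.

unstable coexistence (outcome depends on initial conditions)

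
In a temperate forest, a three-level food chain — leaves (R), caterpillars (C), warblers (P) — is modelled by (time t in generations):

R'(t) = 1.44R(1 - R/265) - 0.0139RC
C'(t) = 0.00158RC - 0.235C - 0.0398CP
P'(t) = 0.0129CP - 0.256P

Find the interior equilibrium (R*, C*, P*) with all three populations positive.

From dP/dt = 0: 0.0129C* = 0.256, so C* = 19.8.
From dR/dt = 0: 1.44(1 - R*/265) = 0.0139·19.8, giving R* = 265·(1 - 0.192) = 214.
From dC/dt = 0: 0.00158·214 - 0.235 = 0.0398P*, so P* = 0.103/0.0398 = 2.6.

R* ≈ 214, C* ≈ 19.8, P* ≈ 2.6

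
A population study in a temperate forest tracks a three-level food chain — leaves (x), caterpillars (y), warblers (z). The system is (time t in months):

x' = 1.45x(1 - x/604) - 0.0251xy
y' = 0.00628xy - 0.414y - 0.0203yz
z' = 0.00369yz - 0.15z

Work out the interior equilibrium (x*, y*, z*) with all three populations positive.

x* ≈ 179, y* ≈ 40.7, z* ≈ 35

From dz/dt = 0: 0.00369y* = 0.15, so y* = 40.7.
From dx/dt = 0: 1.45(1 - x*/604) = 0.0251·40.7, giving x* = 604·(1 - 0.704) = 179.
From dy/dt = 0: 0.00628·179 - 0.414 = 0.0203z*, so z* = 0.71/0.0203 = 35.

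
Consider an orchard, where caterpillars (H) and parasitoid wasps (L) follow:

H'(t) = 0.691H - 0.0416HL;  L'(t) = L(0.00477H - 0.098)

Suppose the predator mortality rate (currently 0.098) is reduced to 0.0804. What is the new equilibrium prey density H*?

H* ≈ 16.9

At the interior fixed point, setting dL/dt = 0 with L > 0 fixes H* = (predator death rate)/(HL coefficient) — independent of the other coefficients.
With the change, H* = 0.0804/0.00477 = 16.9; it falls from 20.5.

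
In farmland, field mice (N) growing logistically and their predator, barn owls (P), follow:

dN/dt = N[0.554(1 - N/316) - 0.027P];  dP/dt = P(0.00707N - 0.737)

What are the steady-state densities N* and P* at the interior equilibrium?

From dP/dt = 0 with P > 0: 0.00707N* = 0.737, so N* = 104.
Substitute into dN/dt = 0: 0.554(1 - 104/316) = 0.027P*.
The bracket is 0.67, giving P* = 0.371/0.027 = 13.7.

N* ≈ 104, P* ≈ 13.7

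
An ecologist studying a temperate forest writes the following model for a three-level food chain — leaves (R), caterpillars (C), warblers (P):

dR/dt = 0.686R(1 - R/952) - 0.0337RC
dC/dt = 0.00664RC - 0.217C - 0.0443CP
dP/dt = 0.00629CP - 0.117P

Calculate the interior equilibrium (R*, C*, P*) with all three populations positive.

R* ≈ 82.1, C* ≈ 18.6, P* ≈ 7.4

From dP/dt = 0: 0.00629C* = 0.117, so C* = 18.6.
From dR/dt = 0: 0.686(1 - R*/952) = 0.0337·18.6, giving R* = 952·(1 - 0.914) = 82.1.
From dC/dt = 0: 0.00664·82.1 - 0.217 = 0.0443P*, so P* = 0.328/0.0443 = 7.4.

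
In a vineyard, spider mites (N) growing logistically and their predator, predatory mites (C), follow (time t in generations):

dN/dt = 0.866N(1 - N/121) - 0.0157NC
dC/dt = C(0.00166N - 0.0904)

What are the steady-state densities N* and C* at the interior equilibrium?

From dC/dt = 0 with C > 0: 0.00166N* = 0.0904, so N* = 54.5.
Substitute into dN/dt = 0: 0.866(1 - 54.5/121) = 0.0157C*.
The bracket is 0.55, giving C* = 0.476/0.0157 = 30.3.

N* ≈ 54.5, C* ≈ 30.3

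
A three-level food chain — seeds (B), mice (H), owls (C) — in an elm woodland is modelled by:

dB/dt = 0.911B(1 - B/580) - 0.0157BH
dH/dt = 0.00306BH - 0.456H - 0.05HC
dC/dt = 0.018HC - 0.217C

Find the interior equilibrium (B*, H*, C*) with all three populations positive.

B* ≈ 459, H* ≈ 12.1, C* ≈ 19

From dC/dt = 0: 0.018H* = 0.217, so H* = 12.1.
From dB/dt = 0: 0.911(1 - B*/580) = 0.0157·12.1, giving B* = 580·(1 - 0.208) = 459.
From dH/dt = 0: 0.00306·459 - 0.456 = 0.05C*, so C* = 0.95/0.05 = 19.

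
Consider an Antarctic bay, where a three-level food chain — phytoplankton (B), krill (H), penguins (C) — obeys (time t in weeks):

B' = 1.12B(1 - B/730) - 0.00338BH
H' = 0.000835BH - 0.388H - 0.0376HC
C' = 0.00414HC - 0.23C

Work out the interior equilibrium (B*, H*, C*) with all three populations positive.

From dC/dt = 0: 0.00414H* = 0.23, so H* = 55.6.
From dB/dt = 0: 1.12(1 - B*/730) = 0.00338·55.6, giving B* = 730·(1 - 0.168) = 608.
From dH/dt = 0: 0.000835·608 - 0.388 = 0.0376C*, so C* = 0.119/0.0376 = 3.17.

B* ≈ 608, H* ≈ 55.6, C* ≈ 3.17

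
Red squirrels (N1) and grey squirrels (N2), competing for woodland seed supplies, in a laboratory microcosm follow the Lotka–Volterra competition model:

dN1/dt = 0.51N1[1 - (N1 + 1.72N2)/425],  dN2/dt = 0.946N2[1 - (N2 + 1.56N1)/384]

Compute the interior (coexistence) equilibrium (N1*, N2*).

Setting both brackets to zero gives the nullclines N1 + 1.72N2 = 425 and 1.56N1 + N2 = 384.
Substituting N2 = 384 - 1.56N1 into the first: N1(1 - 1.72·1.56) = 425 - 1.72·384.
So N1* = -235/-1.68 = 140, and then N2* = 384 - 1.56·140 = 166.

N1* ≈ 140, N2* ≈ 166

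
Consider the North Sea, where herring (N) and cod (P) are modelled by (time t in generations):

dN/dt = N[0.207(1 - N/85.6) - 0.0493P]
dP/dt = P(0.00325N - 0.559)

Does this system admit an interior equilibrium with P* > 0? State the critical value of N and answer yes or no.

Threshold N = 172; K < 172, so no, the predator goes extinct.

The predator equation gives dP/dt > 0 only when N > 0.559/0.00325 = 172.
Without the predator, N → K = 85.6. Since 85.6 < 172, the predator cannot invade.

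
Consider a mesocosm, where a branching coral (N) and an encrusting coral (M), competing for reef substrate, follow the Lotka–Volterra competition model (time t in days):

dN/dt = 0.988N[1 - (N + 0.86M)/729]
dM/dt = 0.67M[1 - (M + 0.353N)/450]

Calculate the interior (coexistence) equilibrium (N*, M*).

Setting both brackets to zero gives the nullclines N + 0.86M = 729 and 0.353N + M = 450.
Substituting M = 450 - 0.353N into the first: N(1 - 0.86·0.353) = 729 - 0.86·450.
So N* = 342/0.696 = 491, and then M* = 450 - 0.353·491 = 277.

N* ≈ 491, M* ≈ 277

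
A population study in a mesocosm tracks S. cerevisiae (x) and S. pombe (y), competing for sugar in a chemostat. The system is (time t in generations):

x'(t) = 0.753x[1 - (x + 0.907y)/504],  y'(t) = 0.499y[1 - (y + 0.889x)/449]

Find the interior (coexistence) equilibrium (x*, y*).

x* ≈ 500, y* ≈ 4.87

Setting both brackets to zero gives the nullclines x + 0.907y = 504 and 0.889x + y = 449.
Substituting y = 449 - 0.889x into the first: x(1 - 0.907·0.889) = 504 - 0.907·449.
So x* = 96.8/0.194 = 500, and then y* = 449 - 0.889·500 = 4.87.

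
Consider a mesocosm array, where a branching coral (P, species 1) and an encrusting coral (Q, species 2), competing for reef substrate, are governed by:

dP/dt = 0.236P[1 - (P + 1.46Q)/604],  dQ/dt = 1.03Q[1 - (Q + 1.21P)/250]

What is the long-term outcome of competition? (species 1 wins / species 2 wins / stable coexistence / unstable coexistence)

species 1 excludes species 2

Compare the nullcline intercepts: K1/α12 = 604/1.46 = 414 > K2 = 250; K2/α21 = 250/1.21 = 207 < K1 = 604.
Since the inequalities point opposite ways, species 1 can invade but species 2 cannot.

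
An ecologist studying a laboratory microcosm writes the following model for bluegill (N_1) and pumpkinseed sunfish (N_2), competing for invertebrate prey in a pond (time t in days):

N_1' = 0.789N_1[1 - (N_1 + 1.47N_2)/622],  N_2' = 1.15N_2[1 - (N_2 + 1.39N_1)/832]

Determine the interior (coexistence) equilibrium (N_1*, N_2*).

N_1* ≈ 576, N_2* ≈ 31.2

Setting both brackets to zero gives the nullclines N_1 + 1.47N_2 = 622 and 1.39N_1 + N_2 = 832.
Substituting N_2 = 832 - 1.39N_1 into the first: N_1(1 - 1.47·1.39) = 622 - 1.47·832.
So N_1* = -601/-1.04 = 576, and then N_2* = 832 - 1.39·576 = 31.2.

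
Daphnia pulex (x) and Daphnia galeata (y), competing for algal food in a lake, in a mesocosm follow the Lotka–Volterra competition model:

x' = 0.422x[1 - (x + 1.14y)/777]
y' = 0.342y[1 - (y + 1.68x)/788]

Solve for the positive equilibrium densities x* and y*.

x* ≈ 133, y* ≈ 565

Setting both brackets to zero gives the nullclines x + 1.14y = 777 and 1.68x + y = 788.
Substituting y = 788 - 1.68x into the first: x(1 - 1.14·1.68) = 777 - 1.14·788.
So x* = -121/-0.915 = 133, and then y* = 788 - 1.68·133 = 565.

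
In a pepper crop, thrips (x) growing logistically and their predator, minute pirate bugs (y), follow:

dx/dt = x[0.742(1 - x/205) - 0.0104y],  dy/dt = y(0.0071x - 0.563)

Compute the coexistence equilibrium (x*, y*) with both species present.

x* ≈ 79.3, y* ≈ 43.7

From dy/dt = 0 with y > 0: 0.0071x* = 0.563, so x* = 79.3.
Substitute into dx/dt = 0: 0.742(1 - 79.3/205) = 0.0104y*.
The bracket is 0.613, giving y* = 0.455/0.0104 = 43.7.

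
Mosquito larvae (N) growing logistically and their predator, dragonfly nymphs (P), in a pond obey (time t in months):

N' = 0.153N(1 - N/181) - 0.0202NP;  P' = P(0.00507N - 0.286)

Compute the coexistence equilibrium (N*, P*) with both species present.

N* ≈ 56.4, P* ≈ 5.21

From dP/dt = 0 with P > 0: 0.00507N* = 0.286, so N* = 56.4.
Substitute into dN/dt = 0: 0.153(1 - 56.4/181) = 0.0202P*.
The bracket is 0.688, giving P* = 0.105/0.0202 = 5.21.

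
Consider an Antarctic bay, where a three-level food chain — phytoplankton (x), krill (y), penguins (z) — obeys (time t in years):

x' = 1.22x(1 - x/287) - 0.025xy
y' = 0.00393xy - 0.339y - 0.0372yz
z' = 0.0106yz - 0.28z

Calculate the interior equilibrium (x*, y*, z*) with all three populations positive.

x* ≈ 132, y* ≈ 26.4, z* ≈ 4.8

From dz/dt = 0: 0.0106y* = 0.28, so y* = 26.4.
From dx/dt = 0: 1.22(1 - x*/287) = 0.025·26.4, giving x* = 287·(1 - 0.541) = 132.
From dy/dt = 0: 0.00393·132 - 0.339 = 0.0372z*, so z* = 0.178/0.0372 = 4.8.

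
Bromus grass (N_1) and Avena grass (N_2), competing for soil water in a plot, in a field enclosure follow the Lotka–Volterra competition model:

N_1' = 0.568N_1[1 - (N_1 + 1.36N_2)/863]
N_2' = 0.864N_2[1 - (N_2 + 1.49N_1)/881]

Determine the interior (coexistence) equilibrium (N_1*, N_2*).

Setting both brackets to zero gives the nullclines N_1 + 1.36N_2 = 863 and 1.49N_1 + N_2 = 881.
Substituting N_2 = 881 - 1.49N_1 into the first: N_1(1 - 1.36·1.49) = 863 - 1.36·881.
So N_1* = -335/-1.03 = 327, and then N_2* = 881 - 1.49·327 = 394.

N_1* ≈ 327, N_2* ≈ 394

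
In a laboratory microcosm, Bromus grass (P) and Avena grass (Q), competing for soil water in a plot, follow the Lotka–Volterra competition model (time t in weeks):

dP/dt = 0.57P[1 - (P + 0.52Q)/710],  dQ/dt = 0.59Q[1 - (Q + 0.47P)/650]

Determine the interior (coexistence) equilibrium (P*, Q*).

Setting both brackets to zero gives the nullclines P + 0.52Q = 710 and 0.47P + Q = 650.
Substituting Q = 650 - 0.47P into the first: P(1 - 0.52·0.47) = 710 - 0.52·650.
So P* = 372/0.756 = 492, and then Q* = 650 - 0.47·492 = 419.

P* ≈ 492, Q* ≈ 419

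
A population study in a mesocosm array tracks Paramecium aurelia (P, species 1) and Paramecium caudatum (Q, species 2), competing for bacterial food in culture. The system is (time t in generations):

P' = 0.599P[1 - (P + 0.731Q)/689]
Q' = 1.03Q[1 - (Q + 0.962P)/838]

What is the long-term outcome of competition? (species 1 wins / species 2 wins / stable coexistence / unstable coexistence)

stable coexistence

Compare the nullcline intercepts: K1/α12 = 689/0.731 = 943 > K2 = 838; K2/α21 = 838/0.962 = 871 > K1 = 689.
Since both inequalities hold, each species can invade when rare, so the interior equilibrium is stable.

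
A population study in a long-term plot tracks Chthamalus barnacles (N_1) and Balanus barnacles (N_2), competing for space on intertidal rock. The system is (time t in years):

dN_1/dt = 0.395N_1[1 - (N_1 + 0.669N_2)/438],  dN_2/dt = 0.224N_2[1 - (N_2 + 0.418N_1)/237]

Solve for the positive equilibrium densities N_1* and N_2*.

Setting both brackets to zero gives the nullclines N_1 + 0.669N_2 = 438 and 0.418N_1 + N_2 = 237.
Substituting N_2 = 237 - 0.418N_1 into the first: N_1(1 - 0.669·0.418) = 438 - 0.669·237.
So N_1* = 279/0.72 = 388, and then N_2* = 237 - 0.418·388 = 74.8.

N_1* ≈ 388, N_2* ≈ 74.8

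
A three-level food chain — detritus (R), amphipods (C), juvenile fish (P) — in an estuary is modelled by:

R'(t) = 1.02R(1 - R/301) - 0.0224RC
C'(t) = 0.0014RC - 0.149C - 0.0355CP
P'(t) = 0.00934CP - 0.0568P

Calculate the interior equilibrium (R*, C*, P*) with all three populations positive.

From dP/dt = 0: 0.00934C* = 0.0568, so C* = 6.08.
From dR/dt = 0: 1.02(1 - R*/301) = 0.0224·6.08, giving R* = 301·(1 - 0.134) = 261.
From dC/dt = 0: 0.0014·261 - 0.149 = 0.0355P*, so P* = 0.216/0.0355 = 6.09.

R* ≈ 261, C* ≈ 6.08, P* ≈ 6.09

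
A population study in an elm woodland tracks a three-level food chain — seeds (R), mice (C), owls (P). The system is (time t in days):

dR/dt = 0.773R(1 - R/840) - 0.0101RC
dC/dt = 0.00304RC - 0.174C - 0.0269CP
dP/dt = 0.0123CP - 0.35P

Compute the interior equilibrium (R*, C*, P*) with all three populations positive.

R* ≈ 528, C* ≈ 28.5, P* ≈ 53.2

From dP/dt = 0: 0.0123C* = 0.35, so C* = 28.5.
From dR/dt = 0: 0.773(1 - R*/840) = 0.0101·28.5, giving R* = 840·(1 - 0.372) = 528.
From dC/dt = 0: 0.00304·528 - 0.174 = 0.0269P*, so P* = 1.43/0.0269 = 53.2.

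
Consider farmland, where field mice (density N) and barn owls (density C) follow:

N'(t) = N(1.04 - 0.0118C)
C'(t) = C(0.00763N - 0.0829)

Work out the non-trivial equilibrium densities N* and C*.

Set dC/dt = 0 with C > 0: 0.00763N - 0.0829 = 0, so N* = 0.0829/0.00763 = 10.9.
Set dN/dt = 0 with N > 0: 1.04 - 0.0118C = 0, so C* = 1.04/0.0118 = 88.1.

N* ≈ 10.9, C* ≈ 88.1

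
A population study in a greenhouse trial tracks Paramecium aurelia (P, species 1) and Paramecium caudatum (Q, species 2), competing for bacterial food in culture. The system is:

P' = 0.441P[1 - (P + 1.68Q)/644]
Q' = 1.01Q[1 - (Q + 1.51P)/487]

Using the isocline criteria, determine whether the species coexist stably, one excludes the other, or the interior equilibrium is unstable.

unstable coexistence (outcome depends on initial conditions)

Compare the nullcline intercepts: K1/α12 = 644/1.68 = 383 < K2 = 487; K2/α21 = 487/1.51 = 323 < K1 = 644.
Since both are reversed, neither can invade when rare; the interior point is a saddle.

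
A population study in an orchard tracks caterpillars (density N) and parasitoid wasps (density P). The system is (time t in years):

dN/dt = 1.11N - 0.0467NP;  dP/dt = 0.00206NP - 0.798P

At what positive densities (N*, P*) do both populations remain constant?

Set dP/dt = 0 with P > 0: 0.00206N - 0.798 = 0, so N* = 0.798/0.00206 = 387.
Set dN/dt = 0 with N > 0: 1.11 - 0.0467P = 0, so P* = 1.11/0.0467 = 23.8.

N* ≈ 387, P* ≈ 23.8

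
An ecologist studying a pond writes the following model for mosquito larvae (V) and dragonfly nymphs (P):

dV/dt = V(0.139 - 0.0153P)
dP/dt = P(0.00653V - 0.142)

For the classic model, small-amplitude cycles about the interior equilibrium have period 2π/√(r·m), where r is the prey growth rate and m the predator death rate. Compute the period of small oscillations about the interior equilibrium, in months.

Here r = 0.139 and m = 0.142, so r·m = 0.0197.
ω = √0.0197 = 0.14 per month, hence T = 2π/ω ≈ 44.7 months.

T ≈ 44.7 months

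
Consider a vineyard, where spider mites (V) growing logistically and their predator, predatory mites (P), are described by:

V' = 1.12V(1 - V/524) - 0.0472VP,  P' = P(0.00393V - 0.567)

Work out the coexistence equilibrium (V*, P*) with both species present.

V* ≈ 144, P* ≈ 17.2

From dP/dt = 0 with P > 0: 0.00393V* = 0.567, so V* = 144.
Substitute into dV/dt = 0: 1.12(1 - 144/524) = 0.0472P*.
The bracket is 0.725, giving P* = 0.812/0.0472 = 17.2.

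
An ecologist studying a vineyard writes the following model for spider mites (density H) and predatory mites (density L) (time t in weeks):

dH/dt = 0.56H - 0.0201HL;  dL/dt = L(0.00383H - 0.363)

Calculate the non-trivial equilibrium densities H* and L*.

Set dL/dt = 0 with L > 0: 0.00383H - 0.363 = 0, so H* = 0.363/0.00383 = 94.8.
Set dH/dt = 0 with H > 0: 0.56 - 0.0201L = 0, so L* = 0.56/0.0201 = 27.9.

H* ≈ 94.8, L* ≈ 27.9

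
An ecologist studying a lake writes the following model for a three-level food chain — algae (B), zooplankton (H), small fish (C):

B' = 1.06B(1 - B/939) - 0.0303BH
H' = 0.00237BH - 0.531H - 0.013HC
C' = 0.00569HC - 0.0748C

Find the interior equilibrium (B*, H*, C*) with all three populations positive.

B* ≈ 586, H* ≈ 13.1, C* ≈ 66

From dC/dt = 0: 0.00569H* = 0.0748, so H* = 13.1.
From dB/dt = 0: 1.06(1 - B*/939) = 0.0303·13.1, giving B* = 939·(1 - 0.376) = 586.
From dH/dt = 0: 0.00237·586 - 0.531 = 0.013C*, so C* = 0.858/0.013 = 66.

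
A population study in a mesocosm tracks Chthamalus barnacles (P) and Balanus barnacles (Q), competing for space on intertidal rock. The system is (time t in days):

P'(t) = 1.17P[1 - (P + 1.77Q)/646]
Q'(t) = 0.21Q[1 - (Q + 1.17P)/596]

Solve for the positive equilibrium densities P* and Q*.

Setting both brackets to zero gives the nullclines P + 1.77Q = 646 and 1.17P + Q = 596.
Substituting Q = 596 - 1.17P into the first: P(1 - 1.77·1.17) = 646 - 1.77·596.
So P* = -409/-1.07 = 382, and then Q* = 596 - 1.17·382 = 149.

P* ≈ 382, Q* ≈ 149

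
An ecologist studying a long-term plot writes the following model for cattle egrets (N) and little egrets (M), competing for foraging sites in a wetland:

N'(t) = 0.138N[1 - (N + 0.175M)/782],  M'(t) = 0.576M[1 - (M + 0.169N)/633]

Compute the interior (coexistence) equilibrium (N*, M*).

Setting both brackets to zero gives the nullclines N + 0.175M = 782 and 0.169N + M = 633.
Substituting M = 633 - 0.169N into the first: N(1 - 0.175·0.169) = 782 - 0.175·633.
So N* = 671/0.97 = 692, and then M* = 633 - 0.169·692 = 516.

N* ≈ 692, M* ≈ 516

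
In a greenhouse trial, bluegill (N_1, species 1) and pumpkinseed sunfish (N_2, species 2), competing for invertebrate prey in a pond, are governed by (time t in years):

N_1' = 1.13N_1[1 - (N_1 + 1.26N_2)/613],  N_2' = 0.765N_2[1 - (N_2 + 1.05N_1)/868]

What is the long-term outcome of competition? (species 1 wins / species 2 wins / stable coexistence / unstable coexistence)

Compare the nullcline intercepts: K1/α12 = 613/1.26 = 487 < K2 = 868; K2/α21 = 868/1.05 = 827 > K1 = 613.
Since the inequalities point opposite ways, species 2 can invade but species 1 cannot.

species 2 excludes species 1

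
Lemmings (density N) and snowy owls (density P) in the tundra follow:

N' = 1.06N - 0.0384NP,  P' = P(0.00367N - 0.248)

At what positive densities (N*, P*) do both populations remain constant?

N* ≈ 67.6, P* ≈ 27.6

Set dP/dt = 0 with P > 0: 0.00367N - 0.248 = 0, so N* = 0.248/0.00367 = 67.6.
Set dN/dt = 0 with N > 0: 1.06 - 0.0384P = 0, so P* = 1.06/0.0384 = 27.6.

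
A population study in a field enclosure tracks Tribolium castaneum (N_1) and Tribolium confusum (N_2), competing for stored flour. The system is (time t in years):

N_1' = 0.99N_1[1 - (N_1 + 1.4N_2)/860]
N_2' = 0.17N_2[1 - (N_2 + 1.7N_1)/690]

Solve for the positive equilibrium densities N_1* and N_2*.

N_1* ≈ 76.8, N_2* ≈ 559

Setting both brackets to zero gives the nullclines N_1 + 1.4N_2 = 860 and 1.7N_1 + N_2 = 690.
Substituting N_2 = 690 - 1.7N_1 into the first: N_1(1 - 1.4·1.7) = 860 - 1.4·690.
So N_1* = -106/-1.38 = 76.8, and then N_2* = 690 - 1.7·76.8 = 559.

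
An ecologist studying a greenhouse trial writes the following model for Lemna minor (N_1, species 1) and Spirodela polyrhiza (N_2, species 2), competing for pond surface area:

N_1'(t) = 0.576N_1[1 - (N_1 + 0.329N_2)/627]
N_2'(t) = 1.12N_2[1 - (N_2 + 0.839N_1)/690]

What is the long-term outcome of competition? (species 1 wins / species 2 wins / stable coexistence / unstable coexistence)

stable coexistence

Compare the nullcline intercepts: K1/α12 = 627/0.329 = 1910 > K2 = 690; K2/α21 = 690/0.839 = 822 > K1 = 627.
Since both inequalities hold, each species can invade when rare, so the interior equilibrium is stable.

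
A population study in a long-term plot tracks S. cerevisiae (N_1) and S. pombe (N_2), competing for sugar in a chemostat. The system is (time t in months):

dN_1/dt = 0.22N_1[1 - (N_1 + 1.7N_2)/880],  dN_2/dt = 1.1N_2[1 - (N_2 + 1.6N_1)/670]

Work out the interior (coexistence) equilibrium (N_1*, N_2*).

N_1* ≈ 151, N_2* ≈ 429

Setting both brackets to zero gives the nullclines N_1 + 1.7N_2 = 880 and 1.6N_1 + N_2 = 670.
Substituting N_2 = 670 - 1.6N_1 into the first: N_1(1 - 1.7·1.6) = 880 - 1.7·670.
So N_1* = -259/-1.72 = 151, and then N_2* = 670 - 1.6·151 = 429.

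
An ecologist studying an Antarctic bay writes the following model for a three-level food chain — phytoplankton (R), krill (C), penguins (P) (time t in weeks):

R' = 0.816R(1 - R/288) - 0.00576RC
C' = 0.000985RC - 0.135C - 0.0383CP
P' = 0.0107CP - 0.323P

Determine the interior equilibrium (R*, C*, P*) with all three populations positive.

From dP/dt = 0: 0.0107C* = 0.323, so C* = 30.2.
From dR/dt = 0: 0.816(1 - R*/288) = 0.00576·30.2, giving R* = 288·(1 - 0.213) = 227.
From dC/dt = 0: 0.000985·227 - 0.135 = 0.0383P*, so P* = 0.0882/0.0383 = 2.3.

R* ≈ 227, C* ≈ 30.2, P* ≈ 2.3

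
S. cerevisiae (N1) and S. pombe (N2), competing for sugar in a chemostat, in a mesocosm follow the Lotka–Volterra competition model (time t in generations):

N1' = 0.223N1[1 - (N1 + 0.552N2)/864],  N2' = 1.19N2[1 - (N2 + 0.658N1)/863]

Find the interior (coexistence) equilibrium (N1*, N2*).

N1* ≈ 609, N2* ≈ 462

Setting both brackets to zero gives the nullclines N1 + 0.552N2 = 864 and 0.658N1 + N2 = 863.
Substituting N2 = 863 - 0.658N1 into the first: N1(1 - 0.552·0.658) = 864 - 0.552·863.
So N1* = 388/0.637 = 609, and then N2* = 863 - 0.658·609 = 462.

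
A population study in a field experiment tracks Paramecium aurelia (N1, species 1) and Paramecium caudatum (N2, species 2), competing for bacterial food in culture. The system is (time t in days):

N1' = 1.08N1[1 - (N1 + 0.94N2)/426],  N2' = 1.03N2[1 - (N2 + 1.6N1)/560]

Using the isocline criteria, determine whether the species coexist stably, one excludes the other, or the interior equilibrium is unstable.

unstable coexistence (outcome depends on initial conditions)

Compare the nullcline intercepts: K1/α12 = 426/0.94 = 453 < K2 = 560; K2/α21 = 560/1.6 = 350 < K1 = 426.
Since both are reversed, neither can invade when rare; the interior point is a saddle.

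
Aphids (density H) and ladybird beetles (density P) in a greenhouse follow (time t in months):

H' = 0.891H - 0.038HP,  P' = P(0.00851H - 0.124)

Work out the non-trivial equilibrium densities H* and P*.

H* ≈ 14.6, P* ≈ 23.4

Set dP/dt = 0 with P > 0: 0.00851H - 0.124 = 0, so H* = 0.124/0.00851 = 14.6.
Set dH/dt = 0 with H > 0: 0.891 - 0.038P = 0, so P* = 0.891/0.038 = 23.4.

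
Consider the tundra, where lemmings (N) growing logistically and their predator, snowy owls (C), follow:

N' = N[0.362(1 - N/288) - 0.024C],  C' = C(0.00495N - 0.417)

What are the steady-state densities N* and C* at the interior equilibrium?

N* ≈ 84.2, C* ≈ 10.7

From dC/dt = 0 with C > 0: 0.00495N* = 0.417, so N* = 84.2.
Substitute into dN/dt = 0: 0.362(1 - 84.2/288) = 0.024C*.
The bracket is 0.707, giving C* = 0.256/0.024 = 10.7.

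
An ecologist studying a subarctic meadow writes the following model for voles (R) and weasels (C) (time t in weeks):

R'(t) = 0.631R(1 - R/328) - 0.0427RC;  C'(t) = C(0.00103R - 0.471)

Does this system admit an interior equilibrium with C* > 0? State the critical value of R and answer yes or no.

Threshold R = 457; K < 457, so no, the predator goes extinct.

The predator equation gives dC/dt > 0 only when R > 0.471/0.00103 = 457.
Without the predator, R → K = 328. Since 328 < 457, the predator cannot invade.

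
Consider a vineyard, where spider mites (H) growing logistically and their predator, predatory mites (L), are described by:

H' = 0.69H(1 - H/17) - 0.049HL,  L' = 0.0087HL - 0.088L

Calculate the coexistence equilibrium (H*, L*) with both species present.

H* ≈ 10.1, L* ≈ 5.7

From dL/dt = 0 with L > 0: 0.0087H* = 0.088, so H* = 10.1.
Substitute into dH/dt = 0: 0.69(1 - 10.1/17) = 0.049L*.
The bracket is 0.405, giving L* = 0.279/0.049 = 5.7.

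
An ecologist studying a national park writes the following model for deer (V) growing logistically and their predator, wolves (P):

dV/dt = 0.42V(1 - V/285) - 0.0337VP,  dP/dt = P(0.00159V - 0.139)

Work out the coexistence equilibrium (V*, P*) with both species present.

From dP/dt = 0 with P > 0: 0.00159V* = 0.139, so V* = 87.4.
Substitute into dV/dt = 0: 0.42(1 - 87.4/285) = 0.0337P*.
The bracket is 0.693, giving P* = 0.291/0.0337 = 8.64.

V* ≈ 87.4, P* ≈ 8.64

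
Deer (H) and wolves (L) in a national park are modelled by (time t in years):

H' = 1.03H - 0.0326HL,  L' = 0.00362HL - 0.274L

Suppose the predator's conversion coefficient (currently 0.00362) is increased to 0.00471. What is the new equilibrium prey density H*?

H* ≈ 58.2

At the interior fixed point, setting dL/dt = 0 with L > 0 fixes H* = (predator death rate)/(HL coefficient) — independent of the other coefficients.
With the change, H* = 0.274/0.00471 = 58.2; it falls from 75.7.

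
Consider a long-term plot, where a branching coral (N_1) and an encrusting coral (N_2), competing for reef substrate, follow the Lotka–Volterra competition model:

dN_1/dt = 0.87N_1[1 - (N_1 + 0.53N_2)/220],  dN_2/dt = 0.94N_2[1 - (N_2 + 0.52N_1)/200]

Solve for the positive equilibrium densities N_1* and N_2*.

N_1* ≈ 157, N_2* ≈ 118

Setting both brackets to zero gives the nullclines N_1 + 0.53N_2 = 220 and 0.52N_1 + N_2 = 200.
Substituting N_2 = 200 - 0.52N_1 into the first: N_1(1 - 0.53·0.52) = 220 - 0.53·200.
So N_1* = 114/0.724 = 157, and then N_2* = 200 - 0.52·157 = 118.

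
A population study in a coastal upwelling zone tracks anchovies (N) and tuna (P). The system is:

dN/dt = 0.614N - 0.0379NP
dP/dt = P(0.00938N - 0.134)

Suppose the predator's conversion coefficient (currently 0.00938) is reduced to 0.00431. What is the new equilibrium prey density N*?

At the interior fixed point, setting dP/dt = 0 with P > 0 fixes N* = (predator death rate)/(NP coefficient) — independent of the other coefficients.
With the change, N* = 0.134/0.00431 = 31.1; it rises from 14.3.

N* ≈ 31.1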